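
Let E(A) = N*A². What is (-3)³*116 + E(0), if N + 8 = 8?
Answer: -3132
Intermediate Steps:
N = 0 (N = -8 + 8 = 0)
E(A) = 0 (E(A) = 0*A² = 0)
(-3)³*116 + E(0) = (-3)³*116 + 0 = -27*116 + 0 = -3132 + 0 = -3132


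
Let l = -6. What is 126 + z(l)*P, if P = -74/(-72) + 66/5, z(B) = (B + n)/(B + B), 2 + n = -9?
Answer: 315697/2160 ≈ 146.16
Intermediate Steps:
n = -11 (n = -2 - 9 = -11)
z(B) = (-11 + B)/(2*B) (z(B) = (B - 11)/(B + B) = (-11 + B)/((2*B)) = (-11 + B)*(1/(2*B)) = (-11 + B)/(2*B))
P = 2561/180 (P = -74*(-1/72) + 66*(⅕) = 37/36 + 66/5 = 2561/180 ≈ 14.228)
126 + z(l)*P = 126 + ((½)*(-11 - 6)/(-6))*(2561/180) = 126 + ((½)*(-⅙)*(-17))*(2561/180) = 126 + (17/12)*(2561/180) = 126 + 43537/2160 = 315697/2160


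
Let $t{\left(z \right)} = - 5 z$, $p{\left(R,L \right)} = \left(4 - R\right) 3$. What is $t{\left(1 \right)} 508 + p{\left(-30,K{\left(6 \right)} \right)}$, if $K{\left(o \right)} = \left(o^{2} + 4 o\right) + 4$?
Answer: $-2438$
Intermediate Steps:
$K{\left(o \right)} = 4 + o^{2} + 4 o$
$p{\left(R,L \right)} = 12 - 3 R$
$t{\left(1 \right)} 508 + p{\left(-30,K{\left(6 \right)} \right)} = \left(-5\right) 1 \cdot 508 + \left(12 - -90\right) = \left(-5\right) 508 + \left(12 + 90\right) = -2540 + 102 = -2438$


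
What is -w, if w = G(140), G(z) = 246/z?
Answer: -123/70 ≈ -1.7571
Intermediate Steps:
w = 123/70 (w = 246/140 = 246*(1/140) = 123/70 ≈ 1.7571)
-w = -1*123/70 = -123/70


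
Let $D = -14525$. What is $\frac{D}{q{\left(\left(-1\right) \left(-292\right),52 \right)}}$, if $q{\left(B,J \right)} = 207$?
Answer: $- \frac{14525}{207} \approx -70.169$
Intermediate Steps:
$\frac{D}{q{\left(\left(-1\right) \left(-292\right),52 \right)}} = - \frac{14525}{207}$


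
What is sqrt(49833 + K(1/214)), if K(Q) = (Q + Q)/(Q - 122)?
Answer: sqrt(33964949297803)/26107 ≈ 223.23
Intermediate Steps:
K(Q) = 2*Q/(-122 + Q) (K(Q) = (2*Q)/(-122 + Q) = 2*Q/(-122 + Q))
sqrt(49833 + K(1/214)) = sqrt(49833 + 2/(214*(-122 + 1/214))) = sqrt(49833 + 2*(1/214)/(-122 + 1/214)) = sqrt(49833 + 2*(1/214)/(-26107/214)) = sqrt(49833 + 2*(1/214)*(-214/26107)) = sqrt(49833 - 2/26107) = sqrt(1300990129/26107) = sqrt(33964949297803)/26107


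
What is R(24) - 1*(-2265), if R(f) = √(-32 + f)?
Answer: 2265 + 2*I*√2 ≈ 2265.0 + 2.8284*I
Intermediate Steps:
R(24) - 1*(-2265) = √(-32 + 24) - 1*(-2265) = √(-8) + 2265 = 2*I*√2 + 2265 = 2265 + 2*I*√2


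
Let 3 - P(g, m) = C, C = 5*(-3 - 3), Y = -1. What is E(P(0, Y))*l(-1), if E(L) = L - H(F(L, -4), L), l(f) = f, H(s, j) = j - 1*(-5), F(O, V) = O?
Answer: 5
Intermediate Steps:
H(s, j) = 5 + j (H(s, j) = j + 5 = 5 + j)
C = -30 (C = 5*(-6) = -30)
P(g, m) = 33 (P(g, m) = 3 - 1*(-30) = 3 + 30 = 33)
E(L) = -5 (E(L) = L - (5 + L) = L + (-5 - L) = -5)
E(P(0, Y))*l(-1) = -5*(-1) = 5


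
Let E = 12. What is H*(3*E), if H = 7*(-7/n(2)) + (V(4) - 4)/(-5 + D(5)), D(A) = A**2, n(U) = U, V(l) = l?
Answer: -882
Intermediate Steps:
H = -49/2 (H = 7*(-7/2) + (4 - 4)/(-5 + 5**2) = 7*(-7*1/2) + 0/(-5 + 25) = 7*(-7/2) + 0/20 = -49/2 + 0*(1/20) = -49/2 + 0 = -49/2 ≈ -24.500)
H*(3*E) = -147*12/2 = -49/2*36 = -882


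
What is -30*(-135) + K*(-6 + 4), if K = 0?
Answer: 4050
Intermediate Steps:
-30*(-135) + K*(-6 + 4) = -30*(-135) + 0*(-6 + 4) = 4050 + 0*(-2) = 4050 + 0 = 4050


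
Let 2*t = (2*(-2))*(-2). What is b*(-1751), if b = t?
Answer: -7004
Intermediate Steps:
t = 4 (t = ((2*(-2))*(-2))/2 = (-4*(-2))/2 = (1/2)*8 = 4)
b = 4
b*(-1751) = 4*(-1751) = -7004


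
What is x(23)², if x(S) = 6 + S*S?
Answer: 286225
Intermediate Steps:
x(S) = 6 + S²
x(23)² = (6 + 23²)² = (6 + 529)² = 535² = 286225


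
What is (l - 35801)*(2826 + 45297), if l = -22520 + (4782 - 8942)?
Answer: -3006773163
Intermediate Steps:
l = -26680 (l = -22520 - 4160 = -26680)
(l - 35801)*(2826 + 45297) = (-26680 - 35801)*(2826 + 45297) = -62481*48123 = -3006773163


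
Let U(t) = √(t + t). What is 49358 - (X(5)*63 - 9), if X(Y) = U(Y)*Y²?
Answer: 49367 - 1575*√10 ≈ 44386.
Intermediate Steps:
U(t) = √2*√t (U(t) = √(2*t) = √2*√t)
X(Y) = √2*Y^(5/2) (X(Y) = (√2*√Y)*Y² = √2*Y^(5/2))
49358 - (X(5)*63 - 9) = 49358 - ((√2*5^(5/2))*63 - 9) = 49358 - ((√2*(25*√5))*63 - 9) = 49358 - ((25*√10)*63 - 9) = 49358 - (1575*√10 - 9) = 49358 - (-9 + 1575*√10) = 49358 + (9 - 1575*√10) = 49367 - 1575*√10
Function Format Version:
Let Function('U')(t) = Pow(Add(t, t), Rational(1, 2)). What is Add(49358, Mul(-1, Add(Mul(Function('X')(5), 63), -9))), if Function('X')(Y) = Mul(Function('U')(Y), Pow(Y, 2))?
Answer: Add(49367, Mul(-1575, Pow(10, Rational(1, 2)))) ≈ 44386.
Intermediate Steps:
Function('U')(t) = Mul(Pow(2, Rational(1, 2)), Pow(t, Rational(1, 2))) (Function('U')(t) = Pow(Mul(2, t), Rational(1, 2)) = Mul(Pow(2, Rational(1, 2)), Pow(t, Rational(1, 2))))
Function('X')(Y) = Mul(Pow(2, Rational(1, 2)), Pow(Y, Rational(5, 2))) (Function('X')(Y) = Mul(Mul(Pow(2, Rational(1, 2)), Pow(Y, Rational(1, 2))), Pow(Y, 2)) = Mul(Pow(2, Rational(1, 2)), Pow(Y, Rational(5, 2))))
Add(49358, Mul(-1, Add(Mul(Function('X')(5), 63), -9))) = Add(49358, Mul(-1, Add(Mul(Mul(Pow(2, Rational(1, 2)), Pow(5, Rational(5, 2))), 63), -9))) = Add(49358, Mul(-1, Add(Mul(Mul(Pow(2, Rational(1, 2)), Mul(25, Pow(5, Rational(1, 2)))), 63), -9))) = Add(49358, Mul(-1, Add(Mul(Mul(25, Pow(10, Rational(1, 2))), 63), -9))) = Add(49358, Mul(-1, Add(Mul(1575, Pow(10, Rational(1, 2))), -9))) = Add(49358, Mul(-1, Add(-9, Mul(1575, Pow(10, Rational(1, 2)))))) = Add(49358, Add(9, Mul(-1575, Pow(10, Rational(1, 2))))) = Add(49367, Mul(-1575, Pow(10, Rational(1, 2))))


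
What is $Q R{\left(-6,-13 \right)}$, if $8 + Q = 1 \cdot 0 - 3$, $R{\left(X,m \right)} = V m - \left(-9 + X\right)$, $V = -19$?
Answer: $-2882$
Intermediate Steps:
$R{\left(X,m \right)} = 9 - X - 19 m$ ($R{\left(X,m \right)} = - 19 m - \left(-9 + X\right) = 9 - X - 19 m$)
$Q = -11$ ($Q = -8 + \left(1 \cdot 0 - 3\right) = -8 + \left(0 - 3\right) = -8 - 3 = -11$)
$Q R{\left(-6,-13 \right)} = - 11 \left(9 - -6 - -247\right) = - 11 \left(9 + 6 + 247\right) = \left(-11\right) 262 = -2882$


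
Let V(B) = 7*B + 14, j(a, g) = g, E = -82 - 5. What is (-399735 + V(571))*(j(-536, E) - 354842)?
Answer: 140453923596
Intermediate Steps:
E = -87
V(B) = 14 + 7*B
(-399735 + V(571))*(j(-536, E) - 354842) = (-399735 + (14 + 7*571))*(-87 - 354842) = (-399735 + (14 + 3997))*(-354929) = (-399735 + 4011)*(-354929) = -395724*(-354929) = 140453923596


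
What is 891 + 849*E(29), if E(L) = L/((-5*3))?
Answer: -3752/5 ≈ -750.40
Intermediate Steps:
E(L) = -L/15 (E(L) = L/(-15) = L*(-1/15) = -L/15)
891 + 849*E(29) = 891 + 849*(-1/15*29) = 891 + 849*(-29/15) = 891 - 8207/5 = -3752/5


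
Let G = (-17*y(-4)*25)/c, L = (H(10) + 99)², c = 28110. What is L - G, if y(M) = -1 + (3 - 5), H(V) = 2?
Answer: 19116589/1874 ≈ 10201.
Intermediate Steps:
y(M) = -3 (y(M) = -1 - 2 = -3)
L = 10201 (L = (2 + 99)² = 101² = 10201)
G = 85/1874 (G = (-17*(-3)*25)/28110 = (51*25)*(1/28110) = 1275*(1/28110) = 85/1874 ≈ 0.045358)
L - G = 10201 - 1*85/1874 = 10201 - 85/1874 = 19116589/1874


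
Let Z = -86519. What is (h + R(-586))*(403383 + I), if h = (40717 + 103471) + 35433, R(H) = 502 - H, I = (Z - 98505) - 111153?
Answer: 19373089054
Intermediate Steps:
I = -296177 (I = (-86519 - 98505) - 111153 = -185024 - 111153 = -296177)
h = 179621 (h = 144188 + 35433 = 179621)
(h + R(-586))*(403383 + I) = (179621 + (502 - 1*(-586)))*(403383 - 296177) = (179621 + (502 + 586))*107206 = (179621 + 1088)*107206 = 180709*107206 = 19373089054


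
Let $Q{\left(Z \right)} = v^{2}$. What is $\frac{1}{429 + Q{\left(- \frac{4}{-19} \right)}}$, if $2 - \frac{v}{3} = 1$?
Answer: $\frac{1}{438} \approx 0.0022831$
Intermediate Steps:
$v = 3$ ($v = 6 - 3 = 3$)
$Q{\left(Z \right)} = 9$ ($Q{\left(Z \right)} = 3^{2} = 9$)
$\frac{1}{429 + Q{\left(- \frac{4}{-19} \right)}} = \frac{1}{429 + 9} = \frac{1}{438}$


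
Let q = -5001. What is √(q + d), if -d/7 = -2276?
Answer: √10931 ≈ 104.55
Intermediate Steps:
d = 15932 (d = -7*(-2276) = 15932)
√(q + d) = √(-5001 + 15932) = √10931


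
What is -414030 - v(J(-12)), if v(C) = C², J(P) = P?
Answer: -414174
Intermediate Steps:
-414030 - v(J(-12)) = -414030 - 1*(-12)² = -414030 - 1*144 = -414030 - 144 = -414174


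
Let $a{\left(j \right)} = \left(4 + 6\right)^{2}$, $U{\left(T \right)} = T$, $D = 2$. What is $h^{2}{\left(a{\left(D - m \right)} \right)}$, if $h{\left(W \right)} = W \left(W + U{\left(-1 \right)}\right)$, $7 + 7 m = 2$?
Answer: $98010000$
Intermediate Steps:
$m = - \frac{5}{7}$ ($m = -1 + \frac{1}{7} \cdot 2 = -1 + \frac{2}{7} = - \frac{5}{7} \approx -0.71429$)
$a{\left(j \right)} = 100$ ($a{\left(j \right)} = 10^{2} = 100$)
$h{\left(W \right)} = W \left(-1 + W\right)$ ($h{\left(W \right)} = W \left(W - 1\right) = W \left(-1 + W\right)$)
$h^{2}{\left(a{\left(D - m \right)} \right)} = \left(100 \left(-1 + 100\right)\right)^{2} = \left(100 \cdot 99\right)^{2} = 9900^{2} = 98010000$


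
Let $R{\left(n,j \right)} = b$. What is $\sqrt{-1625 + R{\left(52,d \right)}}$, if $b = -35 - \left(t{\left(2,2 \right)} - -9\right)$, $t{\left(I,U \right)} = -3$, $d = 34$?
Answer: $7 i \sqrt{34} \approx 40.817 i$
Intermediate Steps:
$b = -41$ ($b = -35 - \left(-3 - -9\right) = -35 - \left(-3 + 9\right) = -35 - 6 = -41$)
$R{\left(n,j \right)} = -41$
$\sqrt{-1625 + R{\left(52,d \right)}} = \sqrt{-1625 - 41} = \sqrt{-1666} = 7 i \sqrt{34}$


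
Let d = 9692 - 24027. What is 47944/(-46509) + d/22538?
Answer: -1747268387/1048219842 ≈ -1.6669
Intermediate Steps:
d = -14335
47944/(-46509) + d/22538 = 47944/(-46509) - 14335/22538 = 47944*(-1/46509) - 14335*1/22538 = -47944/46509 - 14335/22538 = -1747268387/1048219842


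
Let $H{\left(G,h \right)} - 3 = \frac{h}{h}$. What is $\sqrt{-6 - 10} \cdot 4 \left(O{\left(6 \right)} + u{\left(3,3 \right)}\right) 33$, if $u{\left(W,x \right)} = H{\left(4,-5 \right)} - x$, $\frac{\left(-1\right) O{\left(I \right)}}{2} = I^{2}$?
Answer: $- 37488 i \approx - 37488.0 i$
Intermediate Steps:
$H{\left(G,h \right)} = 4$ ($H{\left(G,h \right)} = 3 + \frac{h}{h} = 3 + 1 = 4$)
$O{\left(I \right)} = - 2 I^{2}$
$u{\left(W,x \right)} = 4 - x$
$\sqrt{-6 - 10} \cdot 4 \left(O{\left(6 \right)} + u{\left(3,3 \right)}\right) 33 = \sqrt{-6 - 10} \cdot 4 \left(- 2 \cdot 6^{2} + \left(4 - 3\right)\right) 33 = \sqrt{-16} \cdot 4 \left(\left(-2\right) 36 + \left(4 - 3\right)\right) 33 = 4 i 4 \left(-72 + 1\right) 33 = 4 i 4 \left(-71\right) 33 = 4 i \left(-284\right) 33 = - 1136 i 33 = - 37488 i$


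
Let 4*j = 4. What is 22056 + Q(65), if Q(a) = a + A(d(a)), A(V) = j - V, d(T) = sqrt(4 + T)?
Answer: 22122 - sqrt(69) ≈ 22114.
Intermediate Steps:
j = 1 (j = (1/4)*4 = 1)
A(V) = 1 - V
Q(a) = 1 + a - sqrt(4 + a) (Q(a) = a + (1 - sqrt(4 + a)) = 1 + a - sqrt(4 + a))
22056 + Q(65) = 22056 + (1 + 65 - sqrt(4 + 65)) = 22056 + (1 + 65 - sqrt(69)) = 22056 + (66 - sqrt(69)) = 22122 - sqrt(69)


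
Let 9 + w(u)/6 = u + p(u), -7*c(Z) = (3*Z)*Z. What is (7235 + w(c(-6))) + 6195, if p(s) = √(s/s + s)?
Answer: 92984/7 + 6*I*√707/7 ≈ 13283.0 + 22.791*I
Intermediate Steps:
p(s) = √(1 + s)
c(Z) = -3*Z²/7 (c(Z) = -3*Z*Z/7 = -3*Z²/7)
w(u) = -54 + 6*u + 6*√(1 + u) (w(u) = -54 + 6*(u + √(1 + u)) = -54 + (6*u + 6*√(1 + u)) = -54 + 6*u + 6*√(1 + u))
(7235 + w(c(-6))) + 6195 = (7235 + (-54 + 6*(-3/7*(-6)²) + 6*√(1 - 3/7*(-6)²))) + 6195 = (7235 + (-54 + 6*(-3/7*36) + 6*√(1 - 3/7*36))) + 6195 = (7235 + (-54 + 6*(-108/7) + 6*√(1 - 108/7))) + 6195 = (7235 + (-54 - 648/7 + 6*√(-101/7))) + 6195 = (7235 + (-54 - 648/7 + 6*(I*√707/7))) + 6195 = (7235 + (-54 - 648/7 + 6*I*√707/7)) + 6195 = (7235 + (-1026/7 + 6*I*√707/7)) + 6195 = (49619/7 + 6*I*√707/7) + 6195 = 92984/7 + 6*I*√707/7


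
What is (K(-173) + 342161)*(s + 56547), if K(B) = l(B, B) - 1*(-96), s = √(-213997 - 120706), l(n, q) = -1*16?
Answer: 19352701827 + 342241*I*√334703 ≈ 1.9353e+10 + 1.98e+8*I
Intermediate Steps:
l(n, q) = -16
s = I*√334703 (s = √(-334703) = I*√334703 ≈ 578.54*I)
K(B) = 80 (K(B) = -16 - 1*(-96) = -16 + 96 = 80)
(K(-173) + 342161)*(s + 56547) = (80 + 342161)*(I*√334703 + 56547) = 342241*(56547 + I*√334703) = 19352701827 + 342241*I*√334703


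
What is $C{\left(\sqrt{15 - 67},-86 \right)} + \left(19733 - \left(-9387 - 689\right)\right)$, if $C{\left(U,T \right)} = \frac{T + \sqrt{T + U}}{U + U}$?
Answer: $29809 + i \sqrt{13} \left(\frac{43}{26} - \frac{\sqrt{-86 + 2 i \sqrt{13}}}{52}\right) \approx 29810.0 + 5.9361 i$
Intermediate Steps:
$C{\left(U,T \right)} = \frac{T + \sqrt{T + U}}{2 U}$
$C{\left(\sqrt{15 - 67},-86 \right)} + \left(19733 - \left(-9387 - 689\right)\right) = \frac{-86 + \sqrt{-86 + \sqrt{15 - 67}}}{2 \sqrt{15 - 67}} + \left(19733 - \left(-9387 - 689\right)\right) = \frac{-86 + \sqrt{-86 + \sqrt{-52}}}{2 \sqrt{-52}} + \left(19733 - -10076\right) = \frac{-86 + \sqrt{-86 + 2 i \sqrt{13}}}{2 \cdot 2 i \sqrt{13}} + \left(19733 + 10076\right) = \frac{- \frac{i \sqrt{13}}{26} \left(-86 + \sqrt{-86 + 2 i \sqrt{13}}\right)}{2} + 29809 = - \frac{i \sqrt{13} \left(-86 + \sqrt{-86 + 2 i \sqrt{13}}\right)}{52} + 29809 = 29809 - \frac{i \sqrt{13} \left(-86 + \sqrt{-86 + 2 i \sqrt{13}}\right)}{52}$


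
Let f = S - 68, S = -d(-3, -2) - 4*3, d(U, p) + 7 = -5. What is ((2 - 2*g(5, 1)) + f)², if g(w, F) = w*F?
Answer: 5776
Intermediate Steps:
d(U, p) = -12 (d(U, p) = -7 - 5 = -12)
g(w, F) = F*w
S = 0 (S = -1*(-12) - 4*3 = 12 - 12 = 0)
f = -68 (f = 0 - 68 = -68)
((2 - 2*g(5, 1)) + f)² = ((2 - 2*5) - 68)² = ((2 - 10) - 68)² = (-8 - 68)² = (-76)² = 5776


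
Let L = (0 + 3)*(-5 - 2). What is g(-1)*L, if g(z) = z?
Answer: 21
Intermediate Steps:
L = -21 (L = 3*(-7) = -21)
g(-1)*L = -1*(-21) = 21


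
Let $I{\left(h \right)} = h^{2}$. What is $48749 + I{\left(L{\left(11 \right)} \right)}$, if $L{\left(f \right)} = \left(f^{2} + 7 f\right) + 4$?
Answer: $89553$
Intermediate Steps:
$L{\left(f \right)} = 4 + f^{2} + 7 f$
$48749 + I{\left(L{\left(11 \right)} \right)} = 48749 + \left(4 + 11^{2} + 7 \cdot 11\right)^{2} = 48749 + \left(4 + 121 + 77\right)^{2} = 48749 + 202^{2} = 48749 + 40804 = 89553$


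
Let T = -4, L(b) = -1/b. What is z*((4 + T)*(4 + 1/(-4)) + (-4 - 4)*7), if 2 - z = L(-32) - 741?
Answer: -166425/4 ≈ -41606.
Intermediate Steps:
z = 23775/32 (z = 2 - (-1/(-32) - 741) = 2 - (-1*(-1/32) - 741) = 2 - (1/32 - 741) = 2 - 1*(-23711/32) = 2 + 23711/32 = 23775/32 ≈ 742.97)
z*((4 + T)*(4 + 1/(-4)) + (-4 - 4)*7) = 23775*((4 - 4)*(4 + 1/(-4)) + (-4 - 4)*7)/32 = 23775*(0*(4 + 1*(-¼)) - 8*7)/32 = 23775*(0*(4 - ¼) - 56)/32 = 23775*(0*(15/4) - 56)/32 = 23775*(0 - 56)/32 = (23775/32)*(-56) = -166425/4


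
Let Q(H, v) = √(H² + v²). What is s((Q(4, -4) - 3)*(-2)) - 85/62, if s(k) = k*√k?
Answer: -85/62 + 2*√2*(3 - 4*√2)^(3/2) ≈ -1.371 - 12.249*I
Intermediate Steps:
s(k) = k^(3/2)
s((Q(4, -4) - 3)*(-2)) - 85/62 = ((√(4² + (-4)²) - 3)*(-2))^(3/2) - 85/62 = ((√(16 + 16) - 3)*(-2))^(3/2) - 85*1/62 = ((√32 - 3)*(-2))^(3/2) - 85/62 = ((4*√2 - 3)*(-2))^(3/2) - 85/62 = ((-3 + 4*√2)*(-2))^(3/2) - 85/62 = (6 - 8*√2)^(3/2) - 85/62 = -85/62 + (6 - 8*√2)^(3/2)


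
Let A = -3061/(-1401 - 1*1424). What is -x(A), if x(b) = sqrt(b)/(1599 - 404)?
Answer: -sqrt(345893)/675175 ≈ -0.00087107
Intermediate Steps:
A = 3061/2825 (A = -3061/(-1401 - 1424) = -3061/(-2825) = -3061*(-1/2825) = 3061/2825 ≈ 1.0835)
x(b) = sqrt(b)/1195
-x(A) = -sqrt(3061/2825)/1195 = -sqrt(345893)/565/1195 = -sqrt(345893)/675175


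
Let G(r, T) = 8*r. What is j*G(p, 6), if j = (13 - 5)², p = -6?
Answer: -3072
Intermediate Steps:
j = 64 (j = 8² = 64)
j*G(p, 6) = 64*(8*(-6)) = 64*(-48) = -3072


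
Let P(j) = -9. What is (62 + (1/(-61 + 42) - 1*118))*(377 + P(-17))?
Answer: -391920/19 ≈ -20627.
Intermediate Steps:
(62 + (1/(-61 + 42) - 1*118))*(377 + P(-17)) = (62 + (1/(-61 + 42) - 1*118))*(377 - 9) = (62 + (1/(-19) - 118))*368 = (62 + (-1/19 - 118))*368 = (62 - 2243/19)*368 = -1065/19*368 = -391920/19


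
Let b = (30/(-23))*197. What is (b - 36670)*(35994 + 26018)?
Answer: -52668031840/23 ≈ -2.2899e+9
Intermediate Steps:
b = -5910/23 (b = (30*(-1/23))*197 = -30/23*197 = -5910/23 ≈ -256.96)
(b - 36670)*(35994 + 26018) = (-5910/23 - 36670)*(35994 + 26018) = -849320/23*62012 = -52668031840/23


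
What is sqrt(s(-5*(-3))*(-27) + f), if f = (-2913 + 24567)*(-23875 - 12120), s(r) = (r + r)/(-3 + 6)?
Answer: 60*I*sqrt(216510) ≈ 27918.0*I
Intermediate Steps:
s(r) = 2*r/3 (s(r) = (2*r)/3 = (2*r)*(1/3) = 2*r/3)
f = -779435730 (f = 21654*(-35995) = -779435730)
sqrt(s(-5*(-3))*(-27) + f) = sqrt((2*(-5*(-3))/3)*(-27) - 779435730) = sqrt(((2/3)*15)*(-27) - 779435730) = sqrt(10*(-27) - 779435730) = sqrt(-270 - 779435730) = sqrt(-779436000) = 60*I*sqrt(216510)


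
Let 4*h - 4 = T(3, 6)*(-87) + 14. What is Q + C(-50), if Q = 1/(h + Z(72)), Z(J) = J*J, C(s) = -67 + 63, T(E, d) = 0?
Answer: -41506/10377 ≈ -3.9998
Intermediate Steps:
C(s) = -4
Z(J) = J²
h = 9/2 (h = 1 + (0*(-87) + 14)/4 = 1 + (0 + 14)/4 = 1 + (¼)*14 = 1 + 7/2 = 9/2 ≈ 4.5000)
Q = 2/10377 (Q = 1/(9/2 + 72²) = 1/(9/2 + 5184) = 1/(10377/2) = 2/10377 ≈ 0.00019273)
Q + C(-50) = 2/10377 - 4 = -41506/10377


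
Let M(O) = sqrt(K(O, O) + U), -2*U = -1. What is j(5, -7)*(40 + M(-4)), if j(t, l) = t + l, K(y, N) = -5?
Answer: -80 - 3*I*sqrt(2) ≈ -80.0 - 4.2426*I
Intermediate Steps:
U = 1/2 (U = -1/2*(-1) = 1/2 ≈ 0.50000)
j(t, l) = l + t
M(O) = 3*I*sqrt(2)/2 (M(O) = sqrt(-5 + 1/2) = sqrt(-9/2) = 3*I*sqrt(2)/2)
j(5, -7)*(40 + M(-4)) = (-7 + 5)*(40 + 3*I*sqrt(2)/2) = -2*(40 + 3*I*sqrt(2)/2) = -80 - 3*I*sqrt(2)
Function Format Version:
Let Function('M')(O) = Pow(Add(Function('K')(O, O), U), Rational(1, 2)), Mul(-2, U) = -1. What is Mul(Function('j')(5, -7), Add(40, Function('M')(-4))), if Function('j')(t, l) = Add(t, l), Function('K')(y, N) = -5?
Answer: Add(-80, Mul(-3, I, Pow(2, Rational(1, 2)))) ≈ Add(-80.000, Mul(-4.2426, I))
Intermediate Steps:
U = Rational(1, 2) (U = Mul(Rational(-1, 2), -1) = Rational(1, 2) ≈ 0.50000)
Function('j')(t, l) = Add(l, t)
Function('M')(O) = Mul(Rational(3, 2), I, Pow(2, Rational(1, 2))) (Function('M')(O) = Pow(Add(-5, Rational(1, 2)), Rational(1, 2)) = Pow(Rational(-9, 2), Rational(1, 2)) = Mul(Rational(3, 2), I, Pow(2, Rational(1, 2))))
Mul(Function('j')(5, -7), Add(40, Function('M')(-4))) = Mul(Add(-7, 5), Add(40, Mul(Rational(3, 2), I, Pow(2, Rational(1, 2))))) = Mul(-2, Add(40, Mul(Rational(3, 2), I, Pow(2, Rational(1, 2))))) = Add(-80, Mul(-3, I, Pow(2, Rational(1, 2))))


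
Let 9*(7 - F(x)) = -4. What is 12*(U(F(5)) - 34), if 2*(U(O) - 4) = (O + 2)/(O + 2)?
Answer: -354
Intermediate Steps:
F(x) = 67/9 (F(x) = 7 - 1/9*(-4) = 7 + 4/9 = 67/9)
U(O) = 9/2 (U(O) = 4 + ((O + 2)/(O + 2))/2 = 4 + ((2 + O)/(2 + O))/2 = 4 + (1/2)*1 = 4 + 1/2 = 9/2)
12*(U(F(5)) - 34) = 12*(9/2 - 34) = 12*(-59/2) = -354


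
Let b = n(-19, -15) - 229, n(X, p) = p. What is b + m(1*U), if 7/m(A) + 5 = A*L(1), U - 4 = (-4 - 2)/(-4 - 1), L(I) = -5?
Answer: -7571/31 ≈ -244.23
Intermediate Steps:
U = 26/5 (U = 4 + (-4 - 2)/(-4 - 1) = 4 - 6/(-5) = 4 - 6*(-1/5) = 4 + 6/5 = 26/5 ≈ 5.2000)
b = -244 (b = -15 - 229 = -244)
m(A) = 7/(-5 - 5*A) (m(A) = 7/(-5 + A*(-5)) = 7/(-5 - 5*A))
b + m(1*U) = -244 + 7/(5*(-1 - 26/5)) = -244 + 7/(5*(-31/5)) = -244 + (7/5)*(-5/31) = -244 - 7/31 = -7571/31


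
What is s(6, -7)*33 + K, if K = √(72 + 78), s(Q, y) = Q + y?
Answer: -33 + 5*√6 ≈ -20.753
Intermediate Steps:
K = 5*√6 (K = √150 = 5*√6 ≈ 12.247)
s(6, -7)*33 + K = (6 - 7)*33 + 5*√6 = -1*33 + 5*√6 = -33 + 5*√6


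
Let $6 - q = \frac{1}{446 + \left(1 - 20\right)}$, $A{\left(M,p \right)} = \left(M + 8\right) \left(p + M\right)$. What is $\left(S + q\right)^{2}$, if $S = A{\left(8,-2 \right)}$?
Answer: $\frac{1896863809}{182329} \approx 10404.0$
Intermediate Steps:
$A{\left(M,p \right)} = \left(8 + M\right) \left(M + p\right)$
$S = 96$ ($S = 8^{2} + 8 \cdot 8 + 8 \left(-2\right) + 8 \left(-2\right) = 64 + 64 - 16 - 16 = 96$)
$q = \frac{2561}{427}$ ($q = 6 - \frac{1}{446 + \left(1 - 20\right)} = 6 - \frac{1}{446 - 19} = 6 - \frac{1}{427} = \frac{2561}{427} \approx 5.9977$)
$\left(S + q\right)^{2} = \left(96 + \frac{2561}{427}\right)^{2} = \left(\frac{43553}{427}\right)^{2} = \frac{1896863809}{182329}$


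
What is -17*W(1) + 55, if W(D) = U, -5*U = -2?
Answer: 241/5 ≈ 48.200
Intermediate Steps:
U = 2/5 (U = -1/5*(-2) = 2/5 ≈ 0.40000)
W(D) = 2/5
-17*W(1) + 55 = -17*2/5 + 55 = -34/5 + 55 = 241/5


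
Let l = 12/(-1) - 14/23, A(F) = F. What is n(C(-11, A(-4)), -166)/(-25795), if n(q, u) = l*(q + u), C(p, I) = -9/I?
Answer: -18995/237314 ≈ -0.080042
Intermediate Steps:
l = -290/23 (l = 12*(-1) - 14*1/23 = -12 - 14/23 = -290/23 ≈ -12.609)
n(q, u) = -290*q/23 - 290*u/23 (n(q, u) = -290*(q + u)/23 = -290*q/23 - 290*u/23)
n(C(-11, A(-4)), -166)/(-25795) = (-(-2610)/(23*(-4)) - 290/23*(-166))/(-25795) = (-(-2610)*(-1)/(23*4) + 48140/23)*(-1/25795) = (-290/23*9/4 + 48140/23)*(-1/25795) = (-1305/46 + 48140/23)*(-1/25795) = (94975/46)*(-1/25795) = -18995/237314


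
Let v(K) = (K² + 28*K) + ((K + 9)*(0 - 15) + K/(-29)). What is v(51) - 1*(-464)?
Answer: 104146/29 ≈ 3591.2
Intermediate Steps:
v(K) = -135 + K² + 376*K/29 (v(K) = (K² + 28*K) + ((9 + K)*(-15) + K*(-1/29)) = (K² + 28*K) + ((-135 - 15*K) - K/29) = (K² + 28*K) + (-135 - 436*K/29) = -135 + K² + 376*K/29)
v(51) - 1*(-464) = (-135 + 51² + (376/29)*51) - 1*(-464) = (-135 + 2601 + 19176/29) + 464 = 90690/29 + 464 = 104146/29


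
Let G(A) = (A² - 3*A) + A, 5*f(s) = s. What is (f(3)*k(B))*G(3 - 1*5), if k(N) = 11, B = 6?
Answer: 264/5 ≈ 52.800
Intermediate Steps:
f(s) = s/5
G(A) = A² - 2*A
(f(3)*k(B))*G(3 - 1*5) = (((⅕)*3)*11)*((3 - 1*5)*(-2 + (3 - 1*5))) = ((⅗)*11)*((3 - 5)*(-2 + (3 - 5))) = 33*(-2*(-2 - 2))/5 = 33*(-2*(-4))/5 = (33/5)*8 = 264/5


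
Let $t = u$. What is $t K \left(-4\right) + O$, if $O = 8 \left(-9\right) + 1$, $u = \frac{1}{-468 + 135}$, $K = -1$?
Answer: $- \frac{23647}{333} \approx -71.012$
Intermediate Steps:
$u = - \frac{1}{333}$ ($u = \frac{1}{-333} = - \frac{1}{333} \approx -0.003003$)
$t = - \frac{1}{333} \approx -0.003003$
$O = -71$ ($O = -72 + 1 = -71$)
$t K \left(-4\right) + O = - \frac{\left(-1\right) \left(-4\right)}{333} - 71 = \left(- \frac{1}{333}\right) 4 - 71 = - \frac{4}{333} - 71 = - \frac{23647}{333}$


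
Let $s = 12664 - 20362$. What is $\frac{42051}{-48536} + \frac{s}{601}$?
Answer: $- \frac{398902779}{29170136} \approx -13.675$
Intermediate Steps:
$s = -7698$ ($s = 12664 - 20362 = -7698$)
$\frac{42051}{-48536} + \frac{s}{601} = \frac{42051}{-48536} - \frac{7698}{601} = 42051 \left(- \frac{1}{48536}\right) - \frac{7698}{601} = - \frac{42051}{48536} - \frac{7698}{601} = - \frac{398902779}{29170136}$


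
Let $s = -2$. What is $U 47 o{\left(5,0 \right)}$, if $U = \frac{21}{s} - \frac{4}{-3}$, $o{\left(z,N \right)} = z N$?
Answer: $0$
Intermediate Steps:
$o{\left(z,N \right)} = N z$
$U = - \frac{55}{6}$ ($U = \frac{21}{-2} - \frac{4}{-3} = 21 \left(- \frac{1}{2}\right) - - \frac{4}{3} = - \frac{21}{2} + \frac{4}{3} = - \frac{55}{6} \approx -9.1667$)
$U 47 o{\left(5,0 \right)} = \left(- \frac{55}{6}\right) 47 \cdot 0 \cdot 5 = \left(- \frac{2585}{6}\right) 0 = 0$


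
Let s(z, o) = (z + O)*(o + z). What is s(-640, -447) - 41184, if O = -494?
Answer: 1191474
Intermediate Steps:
s(z, o) = (-494 + z)*(o + z) (s(z, o) = (z - 494)*(o + z) = (-494 + z)*(o + z))
s(-640, -447) - 41184 = ((-640)² - 494*(-447) - 494*(-640) - 447*(-640)) - 41184 = (409600 + 220818 + 316160 + 286080) - 41184 = 1232658 - 41184 = 1191474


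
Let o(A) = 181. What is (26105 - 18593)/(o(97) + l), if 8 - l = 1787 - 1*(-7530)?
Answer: -939/1141 ≈ -0.82296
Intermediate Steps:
l = -9309 (l = 8 - (1787 - 1*(-7530)) = 8 - (1787 + 7530) = 8 - 1*9317 = 8 - 9317 = -9309)
(26105 - 18593)/(o(97) + l) = (26105 - 18593)/(181 - 9309) = 7512/(-9128) = 7512*(-1/9128) = -939/1141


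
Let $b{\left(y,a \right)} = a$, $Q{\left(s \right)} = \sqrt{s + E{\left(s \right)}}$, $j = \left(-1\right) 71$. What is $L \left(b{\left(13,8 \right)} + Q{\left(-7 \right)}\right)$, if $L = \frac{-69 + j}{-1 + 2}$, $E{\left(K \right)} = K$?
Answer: $-1120 - 140 i \sqrt{14} \approx -1120.0 - 523.83 i$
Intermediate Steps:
$j = -71$
$Q{\left(s \right)} = \sqrt{2} \sqrt{s}$ ($Q{\left(s \right)} = \sqrt{s + s} = \sqrt{2 s} = \sqrt{2} \sqrt{s}$)
$L = -140$ ($L = \frac{-69 - 71}{-1 + 2} = - \frac{140}{1} = \left(-140\right) 1 = -140$)
$L \left(b{\left(13,8 \right)} + Q{\left(-7 \right)}\right) = - 140 \left(8 + \sqrt{2} \sqrt{-7}\right) = - 140 \left(8 + \sqrt{2} i \sqrt{7}\right) = - 140 \left(8 + i \sqrt{14}\right) = -1120 - 140 i \sqrt{14}$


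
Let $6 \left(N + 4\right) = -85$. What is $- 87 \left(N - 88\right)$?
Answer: $\frac{18473}{2} \approx 9236.5$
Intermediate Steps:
$N = - \frac{109}{6}$ ($N = -4 + \frac{1}{6} \left(-85\right) = -4 - \frac{85}{6} = - \frac{109}{6} \approx -18.167$)
$- 87 \left(N - 88\right) = - 87 \left(- \frac{109}{6} - 88\right) = \left(-87\right) \left(- \frac{637}{6}\right) = \frac{18473}{2}$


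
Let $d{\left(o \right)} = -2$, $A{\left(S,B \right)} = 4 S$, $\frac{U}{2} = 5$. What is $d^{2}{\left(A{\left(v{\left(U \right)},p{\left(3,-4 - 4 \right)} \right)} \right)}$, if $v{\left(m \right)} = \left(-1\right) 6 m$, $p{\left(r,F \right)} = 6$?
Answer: $4$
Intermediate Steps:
$U = 10$ ($U = 2 \cdot 5 = 10$)
$v{\left(m \right)} = - 6 m$
$d^{2}{\left(A{\left(v{\left(U \right)},p{\left(3,-4 - 4 \right)} \right)} \right)} = \left(-2\right)^{2} = 4$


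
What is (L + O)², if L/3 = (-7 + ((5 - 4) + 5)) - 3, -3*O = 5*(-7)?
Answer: ⅑ ≈ 0.11111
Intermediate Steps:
O = 35/3 (O = -5*(-7)/3 = -⅓*(-35) = 35/3 ≈ 11.667)
L = -12 (L = 3*((-7 + ((5 - 4) + 5)) - 3) = 3*((-7 + (1 + 5)) - 3) = 3*((-7 + 6) - 3) = 3*(-1 - 3) = 3*(-4) = -12)
(L + O)² = (-12 + 35/3)² = (-⅓)² = ⅑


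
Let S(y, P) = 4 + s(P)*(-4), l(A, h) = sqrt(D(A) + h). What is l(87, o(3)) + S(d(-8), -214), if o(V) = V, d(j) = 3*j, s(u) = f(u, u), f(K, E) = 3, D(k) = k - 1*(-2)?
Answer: -8 + 2*sqrt(23) ≈ 1.5917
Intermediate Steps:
D(k) = 2 + k (D(k) = k + 2 = 2 + k)
s(u) = 3
l(A, h) = sqrt(2 + A + h) (l(A, h) = sqrt((2 + A) + h) = sqrt(2 + A + h))
S(y, P) = -8 (S(y, P) = 4 + 3*(-4) = 4 - 12 = -8)
l(87, o(3)) + S(d(-8), -214) = sqrt(2 + 87 + 3) - 8 = sqrt(92) - 8 = 2*sqrt(23) - 8 = -8 + 2*sqrt(23)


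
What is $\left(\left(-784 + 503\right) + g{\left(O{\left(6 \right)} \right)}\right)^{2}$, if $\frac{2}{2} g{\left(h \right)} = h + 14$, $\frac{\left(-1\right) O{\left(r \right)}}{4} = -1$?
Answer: $69169$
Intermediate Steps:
$O{\left(r \right)} = 4$ ($O{\left(r \right)} = \left(-4\right) \left(-1\right) = 4$)
$g{\left(h \right)} = 14 + h$ ($g{\left(h \right)} = h + 14 = 14 + h$)
$\left(\left(-784 + 503\right) + g{\left(O{\left(6 \right)} \right)}\right)^{2} = \left(\left(-784 + 503\right) + \left(14 + 4\right)\right)^{2} = \left(-281 + 18\right)^{2} = \left(-263\right)^{2} = 69169$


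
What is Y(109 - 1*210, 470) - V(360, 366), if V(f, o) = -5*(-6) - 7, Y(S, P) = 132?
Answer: 109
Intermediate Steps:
V(f, o) = 23 (V(f, o) = 30 - 7 = 23)
Y(109 - 1*210, 470) - V(360, 366) = 132 - 1*23 = 132 - 23 = 109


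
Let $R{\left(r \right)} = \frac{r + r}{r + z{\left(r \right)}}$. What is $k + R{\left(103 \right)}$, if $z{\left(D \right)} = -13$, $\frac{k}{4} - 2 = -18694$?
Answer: $- \frac{3364457}{45} \approx -74766.0$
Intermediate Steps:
$k = -74768$ ($k = 8 + 4 \left(-18694\right) = 8 - 74776 = -74768$)
$R{\left(r \right)} = \frac{2 r}{-13 + r}$ ($R{\left(r \right)} = \frac{r + r}{r - 13} = \frac{2 r}{-13 + r}$)
$k + R{\left(103 \right)} = -74768 + 2 \cdot 103 \frac{1}{-13 + 103} = -74768 + 2 \cdot 103 \cdot \frac{1}{90} = -74768 + \frac{103}{45} = - \frac{3364457}{45}$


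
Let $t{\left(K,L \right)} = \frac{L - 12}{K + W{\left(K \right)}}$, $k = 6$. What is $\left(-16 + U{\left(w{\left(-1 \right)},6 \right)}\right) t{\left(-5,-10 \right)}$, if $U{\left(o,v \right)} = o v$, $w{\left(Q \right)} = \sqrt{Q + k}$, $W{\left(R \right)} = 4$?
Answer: $-352 + 132 \sqrt{5} \approx -56.839$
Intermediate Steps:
$w{\left(Q \right)} = \sqrt{6 + Q}$ ($w{\left(Q \right)} = \sqrt{Q + 6} = \sqrt{6 + Q}$)
$t{\left(K,L \right)} = \frac{-12 + L}{4 + K}$ ($t{\left(K,L \right)} = \frac{L - 12}{K + 4} = \frac{-12 + L}{4 + K}$)
$\left(-16 + U{\left(w{\left(-1 \right)},6 \right)}\right) t{\left(-5,-10 \right)} = \left(-16 + \sqrt{6 - 1} \cdot 6\right) \frac{-12 - 10}{4 - 5} = \left(-16 + \sqrt{5} \cdot 6\right) \frac{1}{-1} \left(-22\right) = \left(-16 + 6 \sqrt{5}\right) \left(\left(-1\right) \left(-22\right)\right) = \left(-16 + 6 \sqrt{5}\right) 22 = -352 + 132 \sqrt{5}$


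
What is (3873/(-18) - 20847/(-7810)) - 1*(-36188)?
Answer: 421453013/11715 ≈ 35976.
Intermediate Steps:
(3873/(-18) - 20847/(-7810)) - 1*(-36188) = (3873*(-1/18) - 20847*(-1/7810)) + 36188 = (-1291/6 + 20847/7810) + 36188 = -2489407/11715 + 36188 = 421453013/11715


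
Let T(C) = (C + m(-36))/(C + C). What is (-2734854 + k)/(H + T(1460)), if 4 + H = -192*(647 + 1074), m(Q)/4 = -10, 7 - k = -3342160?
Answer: -88667698/48243585 ≈ -1.8379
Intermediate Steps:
k = 3342167 (k = 7 - 1*(-3342160) = 7 + 3342160 = 3342167)
m(Q) = -40 (m(Q) = 4*(-10) = -40)
T(C) = (-40 + C)/(2*C) (T(C) = (C - 40)/(C + C) = (-40 + C)/((2*C)) = (-40 + C)*(1/(2*C)) = (-40 + C)/(2*C))
H = -330436 (H = -4 - 192*(647 + 1074) = -4 - 192*1721 = -4 - 330432 = -330436)
(-2734854 + k)/(H + T(1460)) = (-2734854 + 3342167)/(-330436 + (½)*(-40 + 1460)/1460) = 607313/(-330436 + (½)*(1/1460)*1420) = 607313/(-330436 + 71/146) = 607313/(-48243585/146) = 607313*(-146/48243585) = -88667698/48243585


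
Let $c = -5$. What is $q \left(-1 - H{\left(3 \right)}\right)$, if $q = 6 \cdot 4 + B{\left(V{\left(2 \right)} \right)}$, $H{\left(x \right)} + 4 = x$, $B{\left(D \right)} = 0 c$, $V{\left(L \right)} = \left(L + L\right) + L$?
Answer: $0$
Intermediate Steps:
$V{\left(L \right)} = 3 L$ ($V{\left(L \right)} = 2 L + L = 3 L$)
$B{\left(D \right)} = 0$ ($B{\left(D \right)} = 0 \left(-5\right) = 0$)
$H{\left(x \right)} = -4 + x$
$q = 24$ ($q = 6 \cdot 4 + 0 = 24 + 0 = 24$)
$q \left(-1 - H{\left(3 \right)}\right) = 24 \left(-1 - \left(-4 + 3\right)\right) = 24 \left(-1 - -1\right) = 24 \left(-1 + 1\right) = 24 \cdot 0 = 0$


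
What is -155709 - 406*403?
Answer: -319327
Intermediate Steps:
-155709 - 406*403 = -155709 - 163618 = -319327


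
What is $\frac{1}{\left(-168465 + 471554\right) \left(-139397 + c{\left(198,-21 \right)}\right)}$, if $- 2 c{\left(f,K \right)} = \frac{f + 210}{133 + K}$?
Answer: $- \frac{28}{1183006982863} \approx -2.3669 \cdot 10^{-11}$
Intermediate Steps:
$c{\left(f,K \right)} = - \frac{210 + f}{2 \left(133 + K\right)}$ ($c{\left(f,K \right)} = - \frac{\left(f + 210\right) \frac{1}{133 + K}}{2} = - \frac{\left(210 + f\right) \frac{1}{133 + K}}{2} = - \frac{\frac{1}{133 + K} \left(210 + f\right)}{2} = - \frac{210 + f}{2 \left(133 + K\right)}$)
$\frac{1}{\left(-168465 + 471554\right) \left(-139397 + c{\left(198,-21 \right)}\right)} = \frac{1}{\left(-168465 + 471554\right) \left(-139397 + \frac{-210 - 198}{2 \left(133 - 21\right)}\right)} = \frac{1}{303089 \left(-139397 + \frac{-210 - 198}{2 \cdot 112}\right)} = \frac{1}{303089 \left(-139397 + \frac{1}{2} \cdot \frac{1}{112} \left(-408\right)\right)} = \frac{1}{303089 \left(-139397 - \frac{51}{28}\right)} = \frac{1}{303089 \left(- \frac{3903167}{28}\right)} = \frac{1}{- \frac{1183006982863}{28}} = - \frac{28}{1183006982863}$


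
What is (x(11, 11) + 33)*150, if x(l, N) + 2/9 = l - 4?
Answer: 17900/3 ≈ 5966.7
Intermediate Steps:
x(l, N) = -38/9 + l (x(l, N) = -2/9 + (l - 4) = -2/9 + (-4 + l) = -38/9 + l)
(x(11, 11) + 33)*150 = ((-38/9 + 11) + 33)*150 = (61/9 + 33)*150 = (358/9)*150 = 17900/3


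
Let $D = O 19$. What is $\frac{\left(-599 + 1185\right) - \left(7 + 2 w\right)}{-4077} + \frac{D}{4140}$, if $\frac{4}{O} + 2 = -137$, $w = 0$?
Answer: $- \frac{3087974}{21723615} \approx -0.14215$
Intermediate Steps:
$O = - \frac{4}{139}$ ($O = \frac{4}{-2 - 137} = \frac{4}{-139} = 4 \left(- \frac{1}{139}\right) = - \frac{4}{139} \approx -0.028777$)
$D = - \frac{76}{139}$ ($D = \left(- \frac{4}{139}\right) 19 = - \frac{76}{139} \approx -0.54676$)
$\frac{\left(-599 + 1185\right) - \left(7 + 2 w\right)}{-4077} + \frac{D}{4140} = \frac{\left(-599 + 1185\right) - 7}{-4077} - \frac{76}{139 \cdot 4140} = \left(586 + \left(0 - 7\right)\right) \left(- \frac{1}{4077}\right) - \frac{19}{143865} = \left(586 - 7\right) \left(- \frac{1}{4077}\right) - \frac{19}{143865} = 579 \left(- \frac{1}{4077}\right) - \frac{19}{143865} = - \frac{193}{1359} - \frac{19}{143865} = - \frac{3087974}{21723615}$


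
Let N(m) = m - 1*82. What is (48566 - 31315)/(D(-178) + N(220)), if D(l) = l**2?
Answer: 17251/31822 ≈ 0.54211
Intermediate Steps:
N(m) = -82 + m (N(m) = m - 82 = -82 + m)
(48566 - 31315)/(D(-178) + N(220)) = (48566 - 31315)/((-178)**2 + (-82 + 220)) = 17251/(31684 + 138) = 17251/31822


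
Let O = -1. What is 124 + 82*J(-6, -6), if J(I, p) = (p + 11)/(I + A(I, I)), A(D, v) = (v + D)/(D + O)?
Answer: 85/3 ≈ 28.333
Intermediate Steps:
A(D, v) = (D + v)/(-1 + D) (A(D, v) = (v + D)/(D - 1) = (D + v)/(-1 + D))
J(I, p) = (11 + p)/(I + 2*I/(-1 + I)) (J(I, p) = (p + 11)/(I + (I + I)/(-1 + I)) = (11 + p)/(I + (2*I)/(-1 + I)) = (11 + p)/(I + 2*I/(-1 + I)))
124 + 82*J(-6, -6) = 124 + 82*((-1 - 6)*(11 - 6)/((-6)*(1 - 6))) = 124 + 82*(-⅙*(-7)*5/(-5)) = 124 + 82*(-⅙*(-⅕)*(-7)*5) = 124 + 82*(-7/6) = 124 - 287/3 = 85/3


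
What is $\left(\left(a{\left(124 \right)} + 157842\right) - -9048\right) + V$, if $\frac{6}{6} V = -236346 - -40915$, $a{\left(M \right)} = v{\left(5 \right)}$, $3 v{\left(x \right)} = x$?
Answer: $- \frac{85618}{3} \approx -28539.0$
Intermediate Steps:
$v{\left(x \right)} = \frac{x}{3}$
$a{\left(M \right)} = \frac{5}{3}$ ($a{\left(M \right)} = \frac{1}{3} \cdot 5 = \frac{5}{3}$)
$V = -195431$ ($V = -236346 - -40915 = -236346 + 40915 = -195431$)
$\left(\left(a{\left(124 \right)} + 157842\right) - -9048\right) + V = \left(\left(\frac{5}{3} + 157842\right) - -9048\right) - 195431 = \left(\frac{473531}{3} + 9048\right) - 195431 = \frac{500675}{3} - 195431 = - \frac{85618}{3}$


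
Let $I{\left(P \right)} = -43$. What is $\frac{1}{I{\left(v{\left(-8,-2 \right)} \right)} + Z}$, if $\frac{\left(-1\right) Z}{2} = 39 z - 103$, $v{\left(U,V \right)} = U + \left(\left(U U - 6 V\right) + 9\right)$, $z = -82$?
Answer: $\frac{1}{6559} \approx 0.00015246$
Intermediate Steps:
$v{\left(U,V \right)} = 9 + U + U^{2} - 6 V$ ($v{\left(U,V \right)} = U + \left(\left(U^{2} - 6 V\right) + 9\right) = U + \left(9 + U^{2} - 6 V\right) = 9 + U + U^{2} - 6 V$)
$Z = 6602$ ($Z = - 2 \left(39 \left(-82\right) - 103\right) = - 2 \left(-3198 - 103\right) = \left(-2\right) \left(-3301\right) = 6602$)
$\frac{1}{I{\left(v{\left(-8,-2 \right)} \right)} + Z} = \frac{1}{-43 + 6602} = \frac{1}{6559}$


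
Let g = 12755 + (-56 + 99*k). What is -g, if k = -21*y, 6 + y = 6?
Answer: -12699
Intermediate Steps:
y = 0 (y = -6 + 6 = 0)
k = 0 (k = -21*0 = 0)
g = 12699 (g = 12755 + (-56 + 99*0) = 12755 + (-56 + 0) = 12755 - 56 = 12699)
-g = -1*12699 = -12699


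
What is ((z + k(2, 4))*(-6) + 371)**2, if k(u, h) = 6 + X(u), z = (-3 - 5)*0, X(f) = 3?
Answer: 100489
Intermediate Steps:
z = 0 (z = -8*0 = 0)
k(u, h) = 9 (k(u, h) = 6 + 3 = 9)
((z + k(2, 4))*(-6) + 371)**2 = ((0 + 9)*(-6) + 371)**2 = (9*(-6) + 371)**2 = (-54 + 371)**2 = 317**2 = 100489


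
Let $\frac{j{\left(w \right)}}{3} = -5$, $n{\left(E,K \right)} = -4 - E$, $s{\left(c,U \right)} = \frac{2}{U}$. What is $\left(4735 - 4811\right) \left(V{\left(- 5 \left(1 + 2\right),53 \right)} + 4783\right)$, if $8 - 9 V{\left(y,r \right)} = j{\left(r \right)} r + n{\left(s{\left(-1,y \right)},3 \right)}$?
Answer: $- \frac{49993408}{135} \approx -3.7032 \cdot 10^{5}$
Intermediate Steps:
$j{\left(w \right)} = -15$ ($j{\left(w \right)} = 3 \left(-5\right) = -15$)
$V{\left(y,r \right)} = \frac{4}{3} + \frac{2}{9 y} + \frac{5 r}{3}$ ($V{\left(y,r \right)} = \frac{8}{9} - \frac{- 15 r - \left(4 + \frac{2}{y}\right)}{9} = \frac{8}{9} - \frac{-4 - 15 r - \frac{2}{y}}{9} = \frac{8}{9} + \left(\frac{4}{9} + \frac{2}{9 y} + \frac{5 r}{3}\right) = \frac{4}{3} + \frac{2}{9 y} + \frac{5 r}{3}$)
$\left(4735 - 4811\right) \left(V{\left(- 5 \left(1 + 2\right),53 \right)} + 4783\right) = \left(4735 - 4811\right) \left(\frac{2 + 3 \left(- 5 \left(1 + 2\right)\right) \left(4 + 5 \cdot 53\right)}{9 \left(- 5 \left(1 + 2\right)\right)} + 4783\right) = - 76 \left(\frac{2 + 3 \left(\left(-5\right) 3\right) \left(4 + 265\right)}{9 \left(\left(-5\right) 3\right)} + 4783\right) = - 76 \left(\frac{2 + 3 \left(-15\right) 269}{9 \left(-15\right)} + 4783\right) = - 76 \left(\frac{1}{9} \left(- \frac{1}{15}\right) \left(2 - 12105\right) + 4783\right) = - 76 \left(\frac{1}{9} \left(- \frac{1}{15}\right) \left(-12103\right) + 4783\right) = - 76 \left(\frac{12103}{135} + 4783\right) = \left(-76\right) \frac{657808}{135} = - \frac{49993408}{135}$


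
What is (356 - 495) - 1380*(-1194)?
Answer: 1647581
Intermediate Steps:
(356 - 495) - 1380*(-1194) = -139 + 1647720 = 1647581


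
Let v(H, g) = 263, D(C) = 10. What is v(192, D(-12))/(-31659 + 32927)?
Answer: 263/1268 ≈ 0.20741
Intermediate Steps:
v(192, D(-12))/(-31659 + 32927) = 263/(-31659 + 32927) = 263/1268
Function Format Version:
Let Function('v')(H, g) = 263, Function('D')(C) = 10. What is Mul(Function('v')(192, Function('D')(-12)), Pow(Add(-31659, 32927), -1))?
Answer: Rational(263, 1268) ≈ 0.20741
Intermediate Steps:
Mul(Function('v')(192, Function('D')(-12)), Pow(Add(-31659, 32927), -1)) = Mul(263, Pow(Add(-31659, 32927), -1)) = Mul(263, Pow(1268, -1)) = Mul(263, Rational(1, 1268)) = Rational(263, 1268)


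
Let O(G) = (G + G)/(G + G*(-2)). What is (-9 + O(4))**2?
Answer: 121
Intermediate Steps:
O(G) = -2 (O(G) = (2*G)/(G - 2*G) = (2*G)/((-G)) = (2*G)*(-1/G) = -2)
(-9 + O(4))**2 = (-9 - 2)**2 = (-11)**2 = 121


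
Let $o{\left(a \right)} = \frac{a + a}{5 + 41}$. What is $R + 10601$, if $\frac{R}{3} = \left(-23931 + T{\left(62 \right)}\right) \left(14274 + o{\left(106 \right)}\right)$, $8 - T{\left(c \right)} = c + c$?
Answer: $- \frac{23691437705}{23} \approx -1.0301 \cdot 10^{9}$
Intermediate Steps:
$T{\left(c \right)} = 8 - 2 c$ ($T{\left(c \right)} = 8 - \left(c + c\right) = 8 - 2 c$)
$o{\left(a \right)} = \frac{a}{23}$ ($o{\left(a \right)} = \frac{2 a}{46} = 2 a \frac{1}{46} = \frac{a}{23}$)
$R = - \frac{23691681528}{23}$ ($R = 3 \left(-23931 + \left(8 - 124\right)\right) \left(14274 + \frac{1}{23} \cdot 106\right) = 3 \left(-23931 + \left(8 - 124\right)\right) \left(14274 + \frac{106}{23}\right) = 3 \left(-23931 - 116\right) \frac{328408}{23} = 3 \left(\left(-24047\right) \frac{328408}{23}\right) = 3 \left(- \frac{7897227176}{23}\right) = - \frac{23691681528}{23} \approx -1.0301 \cdot 10^{9}$)
$R + 10601 = - \frac{23691681528}{23} + 10601 = - \frac{23691437705}{23}$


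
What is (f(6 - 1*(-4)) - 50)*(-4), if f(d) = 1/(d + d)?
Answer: 999/5 ≈ 199.80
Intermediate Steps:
f(d) = 1/(2*d)
(f(6 - 1*(-4)) - 50)*(-4) = (1/(2*(6 - 1*(-4))) - 50)*(-4) = (1/(2*(6 + 4)) - 50)*(-4) = ((1/2)/10 - 50)*(-4) = ((1/2)*(1/10) - 50)*(-4) = (1/20 - 50)*(-4) = -999/20*(-4) = 999/5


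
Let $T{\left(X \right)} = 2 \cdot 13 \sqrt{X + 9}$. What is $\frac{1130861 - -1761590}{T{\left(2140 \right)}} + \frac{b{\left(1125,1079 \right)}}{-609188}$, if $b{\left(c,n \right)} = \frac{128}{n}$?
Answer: $- \frac{32}{164328463} + \frac{2892451 \sqrt{2149}}{55874} \approx 2399.8$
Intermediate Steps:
$T{\left(X \right)} = 26 \sqrt{9 + X}$
$\frac{1130861 - -1761590}{T{\left(2140 \right)}} + \frac{b{\left(1125,1079 \right)}}{-609188} = \frac{1130861 - -1761590}{26 \sqrt{9 + 2140}} + \frac{128 \cdot \frac{1}{1079}}{-609188} = \frac{1130861 + 1761590}{26 \sqrt{2149}} + 128 \cdot \frac{1}{1079} \left(- \frac{1}{609188}\right) = 2892451 \frac{\sqrt{2149}}{55874} + \frac{128}{1079} \left(- \frac{1}{609188}\right) = \frac{2892451 \sqrt{2149}}{55874} - \frac{32}{164328463} = - \frac{32}{164328463} + \frac{2892451 \sqrt{2149}}{55874}$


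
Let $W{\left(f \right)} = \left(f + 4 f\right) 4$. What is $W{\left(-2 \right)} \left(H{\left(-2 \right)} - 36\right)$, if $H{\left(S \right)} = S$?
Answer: $1520$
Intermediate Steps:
$W{\left(f \right)} = 20 f$ ($W{\left(f \right)} = 5 f 4 = 20 f$)
$W{\left(-2 \right)} \left(H{\left(-2 \right)} - 36\right) = 20 \left(-2\right) \left(-2 - 36\right) = \left(-40\right) \left(-38\right) = 1520$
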